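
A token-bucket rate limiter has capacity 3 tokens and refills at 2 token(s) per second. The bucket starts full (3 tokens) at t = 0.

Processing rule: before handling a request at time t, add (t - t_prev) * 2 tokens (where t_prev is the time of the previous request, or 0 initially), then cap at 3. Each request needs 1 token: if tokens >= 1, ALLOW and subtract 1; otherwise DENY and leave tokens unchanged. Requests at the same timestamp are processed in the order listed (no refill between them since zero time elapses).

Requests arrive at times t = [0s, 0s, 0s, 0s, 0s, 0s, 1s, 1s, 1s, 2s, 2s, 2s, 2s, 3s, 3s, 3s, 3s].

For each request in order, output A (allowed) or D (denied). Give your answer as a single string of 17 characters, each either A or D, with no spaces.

Simulating step by step:
  req#1 t=0s: ALLOW
  req#2 t=0s: ALLOW
  req#3 t=0s: ALLOW
  req#4 t=0s: DENY
  req#5 t=0s: DENY
  req#6 t=0s: DENY
  req#7 t=1s: ALLOW
  req#8 t=1s: ALLOW
  req#9 t=1s: DENY
  req#10 t=2s: ALLOW
  req#11 t=2s: ALLOW
  req#12 t=2s: DENY
  req#13 t=2s: DENY
  req#14 t=3s: ALLOW
  req#15 t=3s: ALLOW
  req#16 t=3s: DENY
  req#17 t=3s: DENY

Answer: AAADDDAADAADDAADD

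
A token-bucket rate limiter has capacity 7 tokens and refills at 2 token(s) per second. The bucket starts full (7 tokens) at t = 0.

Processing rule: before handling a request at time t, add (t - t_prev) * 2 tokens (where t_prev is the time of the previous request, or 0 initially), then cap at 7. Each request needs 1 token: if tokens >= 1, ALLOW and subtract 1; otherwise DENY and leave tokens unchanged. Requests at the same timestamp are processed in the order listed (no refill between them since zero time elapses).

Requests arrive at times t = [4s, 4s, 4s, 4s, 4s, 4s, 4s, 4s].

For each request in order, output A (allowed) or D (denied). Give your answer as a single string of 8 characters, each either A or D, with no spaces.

Simulating step by step:
  req#1 t=4s: ALLOW
  req#2 t=4s: ALLOW
  req#3 t=4s: ALLOW
  req#4 t=4s: ALLOW
  req#5 t=4s: ALLOW
  req#6 t=4s: ALLOW
  req#7 t=4s: ALLOW
  req#8 t=4s: DENY

Answer: AAAAAAAD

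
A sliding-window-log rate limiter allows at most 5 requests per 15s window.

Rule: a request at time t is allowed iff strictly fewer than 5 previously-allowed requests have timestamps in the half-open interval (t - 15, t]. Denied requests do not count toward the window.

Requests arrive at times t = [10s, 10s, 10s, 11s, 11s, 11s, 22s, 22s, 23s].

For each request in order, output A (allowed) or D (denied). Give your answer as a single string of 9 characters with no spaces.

Answer: AAAAADDDD

Derivation:
Tracking allowed requests in the window:
  req#1 t=10s: ALLOW
  req#2 t=10s: ALLOW
  req#3 t=10s: ALLOW
  req#4 t=11s: ALLOW
  req#5 t=11s: ALLOW
  req#6 t=11s: DENY
  req#7 t=22s: DENY
  req#8 t=22s: DENY
  req#9 t=23s: DENY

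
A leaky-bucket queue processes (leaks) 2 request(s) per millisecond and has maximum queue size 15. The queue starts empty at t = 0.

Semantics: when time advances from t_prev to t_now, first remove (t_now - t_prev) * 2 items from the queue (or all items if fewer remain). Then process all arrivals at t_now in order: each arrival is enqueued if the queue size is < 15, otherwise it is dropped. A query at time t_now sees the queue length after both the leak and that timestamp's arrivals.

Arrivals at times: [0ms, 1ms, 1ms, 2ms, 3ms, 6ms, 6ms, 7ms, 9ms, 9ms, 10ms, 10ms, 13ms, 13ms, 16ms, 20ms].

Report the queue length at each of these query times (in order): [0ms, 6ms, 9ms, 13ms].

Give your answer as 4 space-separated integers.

Queue lengths at query times:
  query t=0ms: backlog = 1
  query t=6ms: backlog = 2
  query t=9ms: backlog = 2
  query t=13ms: backlog = 2

Answer: 1 2 2 2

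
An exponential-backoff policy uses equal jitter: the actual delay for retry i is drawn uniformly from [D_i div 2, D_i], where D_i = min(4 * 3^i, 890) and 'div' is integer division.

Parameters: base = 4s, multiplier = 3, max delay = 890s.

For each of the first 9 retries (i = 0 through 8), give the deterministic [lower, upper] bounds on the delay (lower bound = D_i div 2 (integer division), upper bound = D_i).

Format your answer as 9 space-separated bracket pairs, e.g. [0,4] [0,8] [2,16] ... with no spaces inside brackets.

Computing bounds per retry:
  i=0: D_i=min(4*3^0,890)=4, bounds=[2,4]
  i=1: D_i=min(4*3^1,890)=12, bounds=[6,12]
  i=2: D_i=min(4*3^2,890)=36, bounds=[18,36]
  i=3: D_i=min(4*3^3,890)=108, bounds=[54,108]
  i=4: D_i=min(4*3^4,890)=324, bounds=[162,324]
  i=5: D_i=min(4*3^5,890)=890, bounds=[445,890]
  i=6: D_i=min(4*3^6,890)=890, bounds=[445,890]
  i=7: D_i=min(4*3^7,890)=890, bounds=[445,890]
  i=8: D_i=min(4*3^8,890)=890, bounds=[445,890]

Answer: [2,4] [6,12] [18,36] [54,108] [162,324] [445,890] [445,890] [445,890] [445,890]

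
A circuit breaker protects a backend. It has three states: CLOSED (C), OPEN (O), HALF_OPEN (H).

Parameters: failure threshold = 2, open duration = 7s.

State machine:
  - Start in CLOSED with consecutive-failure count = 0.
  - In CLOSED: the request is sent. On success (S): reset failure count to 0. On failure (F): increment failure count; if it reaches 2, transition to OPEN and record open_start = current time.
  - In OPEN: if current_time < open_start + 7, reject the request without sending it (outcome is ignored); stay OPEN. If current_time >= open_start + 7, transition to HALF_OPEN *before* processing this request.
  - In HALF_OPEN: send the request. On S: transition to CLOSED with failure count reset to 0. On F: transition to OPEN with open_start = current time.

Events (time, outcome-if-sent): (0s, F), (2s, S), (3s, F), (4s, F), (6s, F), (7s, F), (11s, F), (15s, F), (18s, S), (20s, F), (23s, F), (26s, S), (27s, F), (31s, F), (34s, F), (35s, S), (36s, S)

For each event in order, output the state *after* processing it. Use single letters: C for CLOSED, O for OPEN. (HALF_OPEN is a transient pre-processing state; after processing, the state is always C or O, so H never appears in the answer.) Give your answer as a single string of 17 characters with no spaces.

State after each event:
  event#1 t=0s outcome=F: state=CLOSED
  event#2 t=2s outcome=S: state=CLOSED
  event#3 t=3s outcome=F: state=CLOSED
  event#4 t=4s outcome=F: state=OPEN
  event#5 t=6s outcome=F: state=OPEN
  event#6 t=7s outcome=F: state=OPEN
  event#7 t=11s outcome=F: state=OPEN
  event#8 t=15s outcome=F: state=OPEN
  event#9 t=18s outcome=S: state=CLOSED
  event#10 t=20s outcome=F: state=CLOSED
  event#11 t=23s outcome=F: state=OPEN
  event#12 t=26s outcome=S: state=OPEN
  event#13 t=27s outcome=F: state=OPEN
  event#14 t=31s outcome=F: state=OPEN
  event#15 t=34s outcome=F: state=OPEN
  event#16 t=35s outcome=S: state=OPEN
  event#17 t=36s outcome=S: state=OPEN

Answer: CCCOOOOOCCOOOOOOO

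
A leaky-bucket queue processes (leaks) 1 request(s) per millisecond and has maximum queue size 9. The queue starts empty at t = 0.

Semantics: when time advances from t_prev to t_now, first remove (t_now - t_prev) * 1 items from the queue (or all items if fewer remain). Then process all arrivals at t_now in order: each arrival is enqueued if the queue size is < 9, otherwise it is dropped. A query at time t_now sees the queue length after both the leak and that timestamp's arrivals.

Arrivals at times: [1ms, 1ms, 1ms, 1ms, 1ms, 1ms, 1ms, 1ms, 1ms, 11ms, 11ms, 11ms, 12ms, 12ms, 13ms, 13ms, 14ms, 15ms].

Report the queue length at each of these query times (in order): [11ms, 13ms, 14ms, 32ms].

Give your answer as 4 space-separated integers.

Answer: 3 5 5 0

Derivation:
Queue lengths at query times:
  query t=11ms: backlog = 3
  query t=13ms: backlog = 5
  query t=14ms: backlog = 5
  query t=32ms: backlog = 0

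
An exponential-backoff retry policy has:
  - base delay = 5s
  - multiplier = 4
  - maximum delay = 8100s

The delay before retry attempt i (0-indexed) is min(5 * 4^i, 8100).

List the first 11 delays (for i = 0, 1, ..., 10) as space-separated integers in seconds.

Computing each delay:
  i=0: min(5*4^0, 8100) = 5
  i=1: min(5*4^1, 8100) = 20
  i=2: min(5*4^2, 8100) = 80
  i=3: min(5*4^3, 8100) = 320
  i=4: min(5*4^4, 8100) = 1280
  i=5: min(5*4^5, 8100) = 5120
  i=6: min(5*4^6, 8100) = 8100
  i=7: min(5*4^7, 8100) = 8100
  i=8: min(5*4^8, 8100) = 8100
  i=9: min(5*4^9, 8100) = 8100
  i=10: min(5*4^10, 8100) = 8100

Answer: 5 20 80 320 1280 5120 8100 8100 8100 8100 8100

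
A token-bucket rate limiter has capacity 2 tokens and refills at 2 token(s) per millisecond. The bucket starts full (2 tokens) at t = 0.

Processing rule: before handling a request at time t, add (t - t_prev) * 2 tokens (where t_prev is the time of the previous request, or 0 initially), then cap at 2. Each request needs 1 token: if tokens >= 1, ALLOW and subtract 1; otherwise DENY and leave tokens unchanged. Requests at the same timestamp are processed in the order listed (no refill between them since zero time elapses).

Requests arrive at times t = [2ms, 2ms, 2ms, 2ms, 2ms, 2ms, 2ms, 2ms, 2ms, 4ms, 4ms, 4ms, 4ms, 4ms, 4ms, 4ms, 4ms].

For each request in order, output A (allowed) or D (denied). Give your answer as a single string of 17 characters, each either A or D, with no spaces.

Simulating step by step:
  req#1 t=2ms: ALLOW
  req#2 t=2ms: ALLOW
  req#3 t=2ms: DENY
  req#4 t=2ms: DENY
  req#5 t=2ms: DENY
  req#6 t=2ms: DENY
  req#7 t=2ms: DENY
  req#8 t=2ms: DENY
  req#9 t=2ms: DENY
  req#10 t=4ms: ALLOW
  req#11 t=4ms: ALLOW
  req#12 t=4ms: DENY
  req#13 t=4ms: DENY
  req#14 t=4ms: DENY
  req#15 t=4ms: DENY
  req#16 t=4ms: DENY
  req#17 t=4ms: DENY

Answer: AADDDDDDDAADDDDDD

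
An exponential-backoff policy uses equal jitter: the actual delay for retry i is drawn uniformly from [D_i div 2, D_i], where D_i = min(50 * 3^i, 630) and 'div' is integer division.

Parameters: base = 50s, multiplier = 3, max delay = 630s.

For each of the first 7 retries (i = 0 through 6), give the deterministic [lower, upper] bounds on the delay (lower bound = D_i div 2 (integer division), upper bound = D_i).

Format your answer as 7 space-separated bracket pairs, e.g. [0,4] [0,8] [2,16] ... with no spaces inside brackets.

Computing bounds per retry:
  i=0: D_i=min(50*3^0,630)=50, bounds=[25,50]
  i=1: D_i=min(50*3^1,630)=150, bounds=[75,150]
  i=2: D_i=min(50*3^2,630)=450, bounds=[225,450]
  i=3: D_i=min(50*3^3,630)=630, bounds=[315,630]
  i=4: D_i=min(50*3^4,630)=630, bounds=[315,630]
  i=5: D_i=min(50*3^5,630)=630, bounds=[315,630]
  i=6: D_i=min(50*3^6,630)=630, bounds=[315,630]

Answer: [25,50] [75,150] [225,450] [315,630] [315,630] [315,630] [315,630]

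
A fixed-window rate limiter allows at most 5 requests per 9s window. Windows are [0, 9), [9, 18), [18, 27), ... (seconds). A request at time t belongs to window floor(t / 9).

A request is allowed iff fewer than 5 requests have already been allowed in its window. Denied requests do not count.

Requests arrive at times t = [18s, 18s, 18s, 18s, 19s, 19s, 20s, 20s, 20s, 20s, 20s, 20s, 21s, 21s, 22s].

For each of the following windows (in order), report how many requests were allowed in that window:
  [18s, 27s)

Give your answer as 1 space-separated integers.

Processing requests:
  req#1 t=18s (window 2): ALLOW
  req#2 t=18s (window 2): ALLOW
  req#3 t=18s (window 2): ALLOW
  req#4 t=18s (window 2): ALLOW
  req#5 t=19s (window 2): ALLOW
  req#6 t=19s (window 2): DENY
  req#7 t=20s (window 2): DENY
  req#8 t=20s (window 2): DENY
  req#9 t=20s (window 2): DENY
  req#10 t=20s (window 2): DENY
  req#11 t=20s (window 2): DENY
  req#12 t=20s (window 2): DENY
  req#13 t=21s (window 2): DENY
  req#14 t=21s (window 2): DENY
  req#15 t=22s (window 2): DENY

Allowed counts by window: 5

Answer: 5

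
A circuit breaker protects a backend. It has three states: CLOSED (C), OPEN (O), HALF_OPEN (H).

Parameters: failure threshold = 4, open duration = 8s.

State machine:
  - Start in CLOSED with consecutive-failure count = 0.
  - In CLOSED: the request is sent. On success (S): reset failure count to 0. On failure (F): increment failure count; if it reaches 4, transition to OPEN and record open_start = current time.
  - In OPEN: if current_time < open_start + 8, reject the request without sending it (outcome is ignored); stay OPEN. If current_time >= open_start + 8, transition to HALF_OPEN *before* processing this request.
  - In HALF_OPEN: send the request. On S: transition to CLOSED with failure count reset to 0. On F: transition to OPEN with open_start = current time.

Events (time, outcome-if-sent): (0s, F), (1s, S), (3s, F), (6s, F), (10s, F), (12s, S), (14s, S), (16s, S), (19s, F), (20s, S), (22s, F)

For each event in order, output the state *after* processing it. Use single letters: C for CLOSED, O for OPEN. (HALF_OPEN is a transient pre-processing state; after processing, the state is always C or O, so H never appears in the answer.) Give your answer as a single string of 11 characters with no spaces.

State after each event:
  event#1 t=0s outcome=F: state=CLOSED
  event#2 t=1s outcome=S: state=CLOSED
  event#3 t=3s outcome=F: state=CLOSED
  event#4 t=6s outcome=F: state=CLOSED
  event#5 t=10s outcome=F: state=CLOSED
  event#6 t=12s outcome=S: state=CLOSED
  event#7 t=14s outcome=S: state=CLOSED
  event#8 t=16s outcome=S: state=CLOSED
  event#9 t=19s outcome=F: state=CLOSED
  event#10 t=20s outcome=S: state=CLOSED
  event#11 t=22s outcome=F: state=CLOSED

Answer: CCCCCCCCCCC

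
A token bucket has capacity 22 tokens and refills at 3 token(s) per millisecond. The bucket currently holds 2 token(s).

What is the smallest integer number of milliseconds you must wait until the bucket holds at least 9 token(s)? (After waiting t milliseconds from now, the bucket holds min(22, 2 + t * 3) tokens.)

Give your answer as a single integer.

Answer: 3

Derivation:
Need 2 + t * 3 >= 9, so t >= 7/3.
Smallest integer t = ceil(7/3) = 3.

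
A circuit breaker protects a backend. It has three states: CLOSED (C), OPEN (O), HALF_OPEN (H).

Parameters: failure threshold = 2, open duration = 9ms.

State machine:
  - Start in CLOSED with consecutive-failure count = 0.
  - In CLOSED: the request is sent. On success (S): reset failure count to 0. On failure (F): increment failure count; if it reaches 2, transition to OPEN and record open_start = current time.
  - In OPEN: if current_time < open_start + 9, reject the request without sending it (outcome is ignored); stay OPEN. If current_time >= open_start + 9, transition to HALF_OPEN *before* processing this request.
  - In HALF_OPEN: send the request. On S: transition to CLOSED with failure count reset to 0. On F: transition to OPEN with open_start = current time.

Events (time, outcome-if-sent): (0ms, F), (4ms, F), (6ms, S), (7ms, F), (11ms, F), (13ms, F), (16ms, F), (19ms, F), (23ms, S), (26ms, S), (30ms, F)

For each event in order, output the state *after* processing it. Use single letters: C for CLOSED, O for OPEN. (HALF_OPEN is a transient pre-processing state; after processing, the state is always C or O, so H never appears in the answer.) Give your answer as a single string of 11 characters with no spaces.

State after each event:
  event#1 t=0ms outcome=F: state=CLOSED
  event#2 t=4ms outcome=F: state=OPEN
  event#3 t=6ms outcome=S: state=OPEN
  event#4 t=7ms outcome=F: state=OPEN
  event#5 t=11ms outcome=F: state=OPEN
  event#6 t=13ms outcome=F: state=OPEN
  event#7 t=16ms outcome=F: state=OPEN
  event#8 t=19ms outcome=F: state=OPEN
  event#9 t=23ms outcome=S: state=CLOSED
  event#10 t=26ms outcome=S: state=CLOSED
  event#11 t=30ms outcome=F: state=CLOSED

Answer: COOOOOOOCCC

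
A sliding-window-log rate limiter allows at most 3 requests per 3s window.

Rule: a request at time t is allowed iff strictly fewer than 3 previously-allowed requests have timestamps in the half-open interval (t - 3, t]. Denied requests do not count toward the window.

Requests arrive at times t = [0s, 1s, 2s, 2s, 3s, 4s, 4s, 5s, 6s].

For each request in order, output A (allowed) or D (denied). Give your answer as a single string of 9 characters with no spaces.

Answer: AAADAADAA

Derivation:
Tracking allowed requests in the window:
  req#1 t=0s: ALLOW
  req#2 t=1s: ALLOW
  req#3 t=2s: ALLOW
  req#4 t=2s: DENY
  req#5 t=3s: ALLOW
  req#6 t=4s: ALLOW
  req#7 t=4s: DENY
  req#8 t=5s: ALLOW
  req#9 t=6s: ALLOW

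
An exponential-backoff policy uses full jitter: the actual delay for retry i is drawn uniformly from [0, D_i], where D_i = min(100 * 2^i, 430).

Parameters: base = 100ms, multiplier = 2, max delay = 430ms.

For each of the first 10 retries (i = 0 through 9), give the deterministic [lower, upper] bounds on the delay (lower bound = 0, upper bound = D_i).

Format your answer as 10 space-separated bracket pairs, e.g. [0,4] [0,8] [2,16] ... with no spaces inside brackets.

Computing bounds per retry:
  i=0: D_i=min(100*2^0,430)=100, bounds=[0,100]
  i=1: D_i=min(100*2^1,430)=200, bounds=[0,200]
  i=2: D_i=min(100*2^2,430)=400, bounds=[0,400]
  i=3: D_i=min(100*2^3,430)=430, bounds=[0,430]
  i=4: D_i=min(100*2^4,430)=430, bounds=[0,430]
  i=5: D_i=min(100*2^5,430)=430, bounds=[0,430]
  i=6: D_i=min(100*2^6,430)=430, bounds=[0,430]
  i=7: D_i=min(100*2^7,430)=430, bounds=[0,430]
  i=8: D_i=min(100*2^8,430)=430, bounds=[0,430]
  i=9: D_i=min(100*2^9,430)=430, bounds=[0,430]

Answer: [0,100] [0,200] [0,400] [0,430] [0,430] [0,430] [0,430] [0,430] [0,430] [0,430]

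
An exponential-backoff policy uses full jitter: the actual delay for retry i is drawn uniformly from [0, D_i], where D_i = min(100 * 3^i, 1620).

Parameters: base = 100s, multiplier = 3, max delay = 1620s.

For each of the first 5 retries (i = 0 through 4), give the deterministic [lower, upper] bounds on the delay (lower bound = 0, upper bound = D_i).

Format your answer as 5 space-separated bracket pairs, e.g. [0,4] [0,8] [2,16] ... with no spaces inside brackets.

Computing bounds per retry:
  i=0: D_i=min(100*3^0,1620)=100, bounds=[0,100]
  i=1: D_i=min(100*3^1,1620)=300, bounds=[0,300]
  i=2: D_i=min(100*3^2,1620)=900, bounds=[0,900]
  i=3: D_i=min(100*3^3,1620)=1620, bounds=[0,1620]
  i=4: D_i=min(100*3^4,1620)=1620, bounds=[0,1620]

Answer: [0,100] [0,300] [0,900] [0,1620] [0,1620]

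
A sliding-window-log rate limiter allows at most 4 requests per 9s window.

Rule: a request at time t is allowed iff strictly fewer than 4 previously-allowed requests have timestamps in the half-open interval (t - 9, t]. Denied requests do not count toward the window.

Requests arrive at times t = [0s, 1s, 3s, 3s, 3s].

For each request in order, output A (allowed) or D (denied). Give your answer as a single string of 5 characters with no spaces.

Answer: AAAAD

Derivation:
Tracking allowed requests in the window:
  req#1 t=0s: ALLOW
  req#2 t=1s: ALLOW
  req#3 t=3s: ALLOW
  req#4 t=3s: ALLOW
  req#5 t=3s: DENY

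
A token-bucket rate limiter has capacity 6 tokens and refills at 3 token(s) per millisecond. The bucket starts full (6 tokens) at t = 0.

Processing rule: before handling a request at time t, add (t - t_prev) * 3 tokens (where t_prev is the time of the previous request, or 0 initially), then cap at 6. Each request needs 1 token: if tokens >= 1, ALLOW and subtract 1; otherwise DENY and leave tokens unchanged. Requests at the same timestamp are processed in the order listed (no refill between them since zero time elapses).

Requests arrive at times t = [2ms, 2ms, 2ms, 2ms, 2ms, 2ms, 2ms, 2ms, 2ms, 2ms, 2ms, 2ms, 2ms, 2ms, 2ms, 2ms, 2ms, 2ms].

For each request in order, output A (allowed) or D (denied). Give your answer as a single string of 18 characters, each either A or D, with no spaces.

Simulating step by step:
  req#1 t=2ms: ALLOW
  req#2 t=2ms: ALLOW
  req#3 t=2ms: ALLOW
  req#4 t=2ms: ALLOW
  req#5 t=2ms: ALLOW
  req#6 t=2ms: ALLOW
  req#7 t=2ms: DENY
  req#8 t=2ms: DENY
  req#9 t=2ms: DENY
  req#10 t=2ms: DENY
  req#11 t=2ms: DENY
  req#12 t=2ms: DENY
  req#13 t=2ms: DENY
  req#14 t=2ms: DENY
  req#15 t=2ms: DENY
  req#16 t=2ms: DENY
  req#17 t=2ms: DENY
  req#18 t=2ms: DENY

Answer: AAAAAADDDDDDDDDDDD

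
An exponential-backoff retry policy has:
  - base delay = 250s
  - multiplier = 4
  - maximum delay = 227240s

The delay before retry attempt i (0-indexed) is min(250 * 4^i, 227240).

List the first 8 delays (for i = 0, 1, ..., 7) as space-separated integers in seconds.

Computing each delay:
  i=0: min(250*4^0, 227240) = 250
  i=1: min(250*4^1, 227240) = 1000
  i=2: min(250*4^2, 227240) = 4000
  i=3: min(250*4^3, 227240) = 16000
  i=4: min(250*4^4, 227240) = 64000
  i=5: min(250*4^5, 227240) = 227240
  i=6: min(250*4^6, 227240) = 227240
  i=7: min(250*4^7, 227240) = 227240

Answer: 250 1000 4000 16000 64000 227240 227240 227240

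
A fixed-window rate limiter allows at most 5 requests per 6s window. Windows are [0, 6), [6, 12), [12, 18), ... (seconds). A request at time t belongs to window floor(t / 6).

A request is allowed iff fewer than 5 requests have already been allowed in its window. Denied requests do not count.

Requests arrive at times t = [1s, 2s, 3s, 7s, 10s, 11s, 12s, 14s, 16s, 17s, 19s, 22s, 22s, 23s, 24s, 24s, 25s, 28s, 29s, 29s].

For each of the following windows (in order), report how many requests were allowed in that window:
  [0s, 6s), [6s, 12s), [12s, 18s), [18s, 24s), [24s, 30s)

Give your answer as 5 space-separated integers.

Answer: 3 3 4 4 5

Derivation:
Processing requests:
  req#1 t=1s (window 0): ALLOW
  req#2 t=2s (window 0): ALLOW
  req#3 t=3s (window 0): ALLOW
  req#4 t=7s (window 1): ALLOW
  req#5 t=10s (window 1): ALLOW
  req#6 t=11s (window 1): ALLOW
  req#7 t=12s (window 2): ALLOW
  req#8 t=14s (window 2): ALLOW
  req#9 t=16s (window 2): ALLOW
  req#10 t=17s (window 2): ALLOW
  req#11 t=19s (window 3): ALLOW
  req#12 t=22s (window 3): ALLOW
  req#13 t=22s (window 3): ALLOW
  req#14 t=23s (window 3): ALLOW
  req#15 t=24s (window 4): ALLOW
  req#16 t=24s (window 4): ALLOW
  req#17 t=25s (window 4): ALLOW
  req#18 t=28s (window 4): ALLOW
  req#19 t=29s (window 4): ALLOW
  req#20 t=29s (window 4): DENY

Allowed counts by window: 3 3 4 4 5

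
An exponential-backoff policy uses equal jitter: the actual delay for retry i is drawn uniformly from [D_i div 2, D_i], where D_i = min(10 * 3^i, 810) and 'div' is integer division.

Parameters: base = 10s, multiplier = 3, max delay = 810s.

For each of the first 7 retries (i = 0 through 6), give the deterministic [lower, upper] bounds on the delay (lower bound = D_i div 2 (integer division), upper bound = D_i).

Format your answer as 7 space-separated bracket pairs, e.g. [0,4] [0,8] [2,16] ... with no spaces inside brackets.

Answer: [5,10] [15,30] [45,90] [135,270] [405,810] [405,810] [405,810]

Derivation:
Computing bounds per retry:
  i=0: D_i=min(10*3^0,810)=10, bounds=[5,10]
  i=1: D_i=min(10*3^1,810)=30, bounds=[15,30]
  i=2: D_i=min(10*3^2,810)=90, bounds=[45,90]
  i=3: D_i=min(10*3^3,810)=270, bounds=[135,270]
  i=4: D_i=min(10*3^4,810)=810, bounds=[405,810]
  i=5: D_i=min(10*3^5,810)=810, bounds=[405,810]
  i=6: D_i=min(10*3^6,810)=810, bounds=[405,810]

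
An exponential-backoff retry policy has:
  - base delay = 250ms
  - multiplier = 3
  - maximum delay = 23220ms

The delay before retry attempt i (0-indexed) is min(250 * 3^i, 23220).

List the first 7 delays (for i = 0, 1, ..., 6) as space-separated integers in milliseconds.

Computing each delay:
  i=0: min(250*3^0, 23220) = 250
  i=1: min(250*3^1, 23220) = 750
  i=2: min(250*3^2, 23220) = 2250
  i=3: min(250*3^3, 23220) = 6750
  i=4: min(250*3^4, 23220) = 20250
  i=5: min(250*3^5, 23220) = 23220
  i=6: min(250*3^6, 23220) = 23220

Answer: 250 750 2250 6750 20250 23220 23220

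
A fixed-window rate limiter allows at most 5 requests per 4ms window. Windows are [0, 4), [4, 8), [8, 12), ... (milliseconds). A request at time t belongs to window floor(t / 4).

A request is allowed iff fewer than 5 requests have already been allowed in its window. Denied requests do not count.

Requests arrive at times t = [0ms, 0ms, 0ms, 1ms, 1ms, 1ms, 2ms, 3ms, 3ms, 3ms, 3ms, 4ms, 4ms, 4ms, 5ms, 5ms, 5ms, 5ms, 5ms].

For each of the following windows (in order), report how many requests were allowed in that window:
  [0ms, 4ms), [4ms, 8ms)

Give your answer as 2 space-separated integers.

Processing requests:
  req#1 t=0ms (window 0): ALLOW
  req#2 t=0ms (window 0): ALLOW
  req#3 t=0ms (window 0): ALLOW
  req#4 t=1ms (window 0): ALLOW
  req#5 t=1ms (window 0): ALLOW
  req#6 t=1ms (window 0): DENY
  req#7 t=2ms (window 0): DENY
  req#8 t=3ms (window 0): DENY
  req#9 t=3ms (window 0): DENY
  req#10 t=3ms (window 0): DENY
  req#11 t=3ms (window 0): DENY
  req#12 t=4ms (window 1): ALLOW
  req#13 t=4ms (window 1): ALLOW
  req#14 t=4ms (window 1): ALLOW
  req#15 t=5ms (window 1): ALLOW
  req#16 t=5ms (window 1): ALLOW
  req#17 t=5ms (window 1): DENY
  req#18 t=5ms (window 1): DENY
  req#19 t=5ms (window 1): DENY

Allowed counts by window: 5 5

Answer: 5 5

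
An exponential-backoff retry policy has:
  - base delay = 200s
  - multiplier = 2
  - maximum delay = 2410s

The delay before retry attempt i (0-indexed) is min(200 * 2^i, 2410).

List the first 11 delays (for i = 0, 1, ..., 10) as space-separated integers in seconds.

Computing each delay:
  i=0: min(200*2^0, 2410) = 200
  i=1: min(200*2^1, 2410) = 400
  i=2: min(200*2^2, 2410) = 800
  i=3: min(200*2^3, 2410) = 1600
  i=4: min(200*2^4, 2410) = 2410
  i=5: min(200*2^5, 2410) = 2410
  i=6: min(200*2^6, 2410) = 2410
  i=7: min(200*2^7, 2410) = 2410
  i=8: min(200*2^8, 2410) = 2410
  i=9: min(200*2^9, 2410) = 2410
  i=10: min(200*2^10, 2410) = 2410

Answer: 200 400 800 1600 2410 2410 2410 2410 2410 2410 2410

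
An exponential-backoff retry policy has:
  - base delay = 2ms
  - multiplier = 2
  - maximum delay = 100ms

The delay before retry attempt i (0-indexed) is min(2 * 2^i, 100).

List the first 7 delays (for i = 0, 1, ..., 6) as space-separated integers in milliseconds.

Answer: 2 4 8 16 32 64 100

Derivation:
Computing each delay:
  i=0: min(2*2^0, 100) = 2
  i=1: min(2*2^1, 100) = 4
  i=2: min(2*2^2, 100) = 8
  i=3: min(2*2^3, 100) = 16
  i=4: min(2*2^4, 100) = 32
  i=5: min(2*2^5, 100) = 64
  i=6: min(2*2^6, 100) = 100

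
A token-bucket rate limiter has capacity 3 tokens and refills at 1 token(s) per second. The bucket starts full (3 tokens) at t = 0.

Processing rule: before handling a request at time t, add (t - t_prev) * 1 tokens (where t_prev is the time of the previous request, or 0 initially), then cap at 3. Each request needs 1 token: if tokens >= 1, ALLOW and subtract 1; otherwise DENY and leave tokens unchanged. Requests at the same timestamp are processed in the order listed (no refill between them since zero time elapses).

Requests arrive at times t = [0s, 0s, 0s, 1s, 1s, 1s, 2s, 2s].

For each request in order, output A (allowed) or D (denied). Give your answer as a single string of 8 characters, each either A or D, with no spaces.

Answer: AAAADDAD

Derivation:
Simulating step by step:
  req#1 t=0s: ALLOW
  req#2 t=0s: ALLOW
  req#3 t=0s: ALLOW
  req#4 t=1s: ALLOW
  req#5 t=1s: DENY
  req#6 t=1s: DENY
  req#7 t=2s: ALLOW
  req#8 t=2s: DENY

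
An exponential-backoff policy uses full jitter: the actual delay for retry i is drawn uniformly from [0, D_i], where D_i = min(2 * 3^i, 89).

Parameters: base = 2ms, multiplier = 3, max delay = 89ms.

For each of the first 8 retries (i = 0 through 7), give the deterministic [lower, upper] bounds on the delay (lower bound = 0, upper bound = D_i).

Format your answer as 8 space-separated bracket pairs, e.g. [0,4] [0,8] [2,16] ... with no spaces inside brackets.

Answer: [0,2] [0,6] [0,18] [0,54] [0,89] [0,89] [0,89] [0,89]

Derivation:
Computing bounds per retry:
  i=0: D_i=min(2*3^0,89)=2, bounds=[0,2]
  i=1: D_i=min(2*3^1,89)=6, bounds=[0,6]
  i=2: D_i=min(2*3^2,89)=18, bounds=[0,18]
  i=3: D_i=min(2*3^3,89)=54, bounds=[0,54]
  i=4: D_i=min(2*3^4,89)=89, bounds=[0,89]
  i=5: D_i=min(2*3^5,89)=89, bounds=[0,89]
  i=6: D_i=min(2*3^6,89)=89, bounds=[0,89]
  i=7: D_i=min(2*3^7,89)=89, bounds=[0,89]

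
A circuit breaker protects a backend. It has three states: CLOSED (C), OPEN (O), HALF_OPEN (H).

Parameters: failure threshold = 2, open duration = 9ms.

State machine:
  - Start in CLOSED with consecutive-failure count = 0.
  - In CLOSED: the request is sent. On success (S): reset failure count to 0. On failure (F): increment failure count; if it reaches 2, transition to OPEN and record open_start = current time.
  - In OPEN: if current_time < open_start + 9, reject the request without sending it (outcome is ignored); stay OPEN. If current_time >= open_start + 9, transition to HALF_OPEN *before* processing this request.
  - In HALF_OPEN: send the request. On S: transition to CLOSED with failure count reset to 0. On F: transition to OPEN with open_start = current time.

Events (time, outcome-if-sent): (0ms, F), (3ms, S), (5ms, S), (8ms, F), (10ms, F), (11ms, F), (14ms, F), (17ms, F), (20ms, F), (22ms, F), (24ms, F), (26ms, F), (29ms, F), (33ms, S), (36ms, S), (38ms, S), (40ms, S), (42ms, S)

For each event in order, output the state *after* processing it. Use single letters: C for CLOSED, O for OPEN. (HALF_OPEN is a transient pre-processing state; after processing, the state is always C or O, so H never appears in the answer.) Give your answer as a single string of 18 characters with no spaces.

State after each event:
  event#1 t=0ms outcome=F: state=CLOSED
  event#2 t=3ms outcome=S: state=CLOSED
  event#3 t=5ms outcome=S: state=CLOSED
  event#4 t=8ms outcome=F: state=CLOSED
  event#5 t=10ms outcome=F: state=OPEN
  event#6 t=11ms outcome=F: state=OPEN
  event#7 t=14ms outcome=F: state=OPEN
  event#8 t=17ms outcome=F: state=OPEN
  event#9 t=20ms outcome=F: state=OPEN
  event#10 t=22ms outcome=F: state=OPEN
  event#11 t=24ms outcome=F: state=OPEN
  event#12 t=26ms outcome=F: state=OPEN
  event#13 t=29ms outcome=F: state=OPEN
  event#14 t=33ms outcome=S: state=OPEN
  event#15 t=36ms outcome=S: state=OPEN
  event#16 t=38ms outcome=S: state=CLOSED
  event#17 t=40ms outcome=S: state=CLOSED
  event#18 t=42ms outcome=S: state=CLOSED

Answer: CCCCOOOOOOOOOOOCCC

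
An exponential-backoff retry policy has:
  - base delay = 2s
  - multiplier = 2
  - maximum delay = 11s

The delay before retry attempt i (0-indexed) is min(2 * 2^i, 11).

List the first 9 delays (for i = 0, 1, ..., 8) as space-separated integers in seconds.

Computing each delay:
  i=0: min(2*2^0, 11) = 2
  i=1: min(2*2^1, 11) = 4
  i=2: min(2*2^2, 11) = 8
  i=3: min(2*2^3, 11) = 11
  i=4: min(2*2^4, 11) = 11
  i=5: min(2*2^5, 11) = 11
  i=6: min(2*2^6, 11) = 11
  i=7: min(2*2^7, 11) = 11
  i=8: min(2*2^8, 11) = 11

Answer: 2 4 8 11 11 11 11 11 11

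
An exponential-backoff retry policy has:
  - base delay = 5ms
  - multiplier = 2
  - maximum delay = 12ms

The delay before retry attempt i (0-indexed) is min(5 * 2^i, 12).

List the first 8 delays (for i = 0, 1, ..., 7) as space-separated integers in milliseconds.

Answer: 5 10 12 12 12 12 12 12

Derivation:
Computing each delay:
  i=0: min(5*2^0, 12) = 5
  i=1: min(5*2^1, 12) = 10
  i=2: min(5*2^2, 12) = 12
  i=3: min(5*2^3, 12) = 12
  i=4: min(5*2^4, 12) = 12
  i=5: min(5*2^5, 12) = 12
  i=6: min(5*2^6, 12) = 12
  i=7: min(5*2^7, 12) = 12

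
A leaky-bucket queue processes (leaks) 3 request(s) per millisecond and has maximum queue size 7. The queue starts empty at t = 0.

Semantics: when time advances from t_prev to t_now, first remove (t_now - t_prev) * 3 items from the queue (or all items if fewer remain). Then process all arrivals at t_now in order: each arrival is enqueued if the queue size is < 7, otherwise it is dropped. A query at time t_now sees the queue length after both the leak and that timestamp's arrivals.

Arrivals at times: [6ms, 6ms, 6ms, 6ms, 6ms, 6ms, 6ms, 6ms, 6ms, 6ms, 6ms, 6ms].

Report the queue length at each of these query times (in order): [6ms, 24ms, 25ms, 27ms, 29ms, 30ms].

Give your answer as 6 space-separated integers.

Queue lengths at query times:
  query t=6ms: backlog = 7
  query t=24ms: backlog = 0
  query t=25ms: backlog = 0
  query t=27ms: backlog = 0
  query t=29ms: backlog = 0
  query t=30ms: backlog = 0

Answer: 7 0 0 0 0 0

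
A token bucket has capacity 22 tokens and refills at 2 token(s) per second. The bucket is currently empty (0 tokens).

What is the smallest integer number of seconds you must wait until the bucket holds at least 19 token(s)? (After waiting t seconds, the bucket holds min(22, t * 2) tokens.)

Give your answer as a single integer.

Need t * 2 >= 19, so t >= 19/2.
Smallest integer t = ceil(19/2) = 10.

Answer: 10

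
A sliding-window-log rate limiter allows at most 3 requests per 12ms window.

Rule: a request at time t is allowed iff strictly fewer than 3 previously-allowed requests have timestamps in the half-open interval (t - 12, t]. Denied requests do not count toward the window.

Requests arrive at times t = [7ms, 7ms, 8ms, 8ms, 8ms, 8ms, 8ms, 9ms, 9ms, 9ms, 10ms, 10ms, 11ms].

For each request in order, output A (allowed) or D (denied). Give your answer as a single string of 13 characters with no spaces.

Tracking allowed requests in the window:
  req#1 t=7ms: ALLOW
  req#2 t=7ms: ALLOW
  req#3 t=8ms: ALLOW
  req#4 t=8ms: DENY
  req#5 t=8ms: DENY
  req#6 t=8ms: DENY
  req#7 t=8ms: DENY
  req#8 t=9ms: DENY
  req#9 t=9ms: DENY
  req#10 t=9ms: DENY
  req#11 t=10ms: DENY
  req#12 t=10ms: DENY
  req#13 t=11ms: DENY

Answer: AAADDDDDDDDDD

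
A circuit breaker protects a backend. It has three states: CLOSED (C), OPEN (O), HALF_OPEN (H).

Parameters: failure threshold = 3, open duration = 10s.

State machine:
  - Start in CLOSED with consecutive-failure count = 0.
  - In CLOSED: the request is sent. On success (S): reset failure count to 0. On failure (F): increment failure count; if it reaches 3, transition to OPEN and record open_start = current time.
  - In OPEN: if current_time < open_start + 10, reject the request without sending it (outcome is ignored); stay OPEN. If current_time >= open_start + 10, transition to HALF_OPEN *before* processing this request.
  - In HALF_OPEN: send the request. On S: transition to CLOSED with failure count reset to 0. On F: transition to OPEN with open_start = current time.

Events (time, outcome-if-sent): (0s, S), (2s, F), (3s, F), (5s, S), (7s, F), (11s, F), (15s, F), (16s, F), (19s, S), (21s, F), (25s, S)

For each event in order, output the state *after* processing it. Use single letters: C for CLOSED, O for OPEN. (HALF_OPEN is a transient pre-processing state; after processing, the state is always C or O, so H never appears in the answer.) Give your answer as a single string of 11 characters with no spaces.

State after each event:
  event#1 t=0s outcome=S: state=CLOSED
  event#2 t=2s outcome=F: state=CLOSED
  event#3 t=3s outcome=F: state=CLOSED
  event#4 t=5s outcome=S: state=CLOSED
  event#5 t=7s outcome=F: state=CLOSED
  event#6 t=11s outcome=F: state=CLOSED
  event#7 t=15s outcome=F: state=OPEN
  event#8 t=16s outcome=F: state=OPEN
  event#9 t=19s outcome=S: state=OPEN
  event#10 t=21s outcome=F: state=OPEN
  event#11 t=25s outcome=S: state=CLOSED

Answer: CCCCCCOOOOC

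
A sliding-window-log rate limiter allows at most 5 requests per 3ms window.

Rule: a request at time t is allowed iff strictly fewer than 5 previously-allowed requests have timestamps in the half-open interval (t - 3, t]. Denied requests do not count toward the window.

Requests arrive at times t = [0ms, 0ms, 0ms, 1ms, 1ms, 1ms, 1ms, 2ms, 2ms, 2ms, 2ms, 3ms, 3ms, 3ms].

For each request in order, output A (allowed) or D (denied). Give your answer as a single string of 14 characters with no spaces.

Answer: AAAAADDDDDDAAA

Derivation:
Tracking allowed requests in the window:
  req#1 t=0ms: ALLOW
  req#2 t=0ms: ALLOW
  req#3 t=0ms: ALLOW
  req#4 t=1ms: ALLOW
  req#5 t=1ms: ALLOW
  req#6 t=1ms: DENY
  req#7 t=1ms: DENY
  req#8 t=2ms: DENY
  req#9 t=2ms: DENY
  req#10 t=2ms: DENY
  req#11 t=2ms: DENY
  req#12 t=3ms: ALLOW
  req#13 t=3ms: ALLOW
  req#14 t=3ms: ALLOW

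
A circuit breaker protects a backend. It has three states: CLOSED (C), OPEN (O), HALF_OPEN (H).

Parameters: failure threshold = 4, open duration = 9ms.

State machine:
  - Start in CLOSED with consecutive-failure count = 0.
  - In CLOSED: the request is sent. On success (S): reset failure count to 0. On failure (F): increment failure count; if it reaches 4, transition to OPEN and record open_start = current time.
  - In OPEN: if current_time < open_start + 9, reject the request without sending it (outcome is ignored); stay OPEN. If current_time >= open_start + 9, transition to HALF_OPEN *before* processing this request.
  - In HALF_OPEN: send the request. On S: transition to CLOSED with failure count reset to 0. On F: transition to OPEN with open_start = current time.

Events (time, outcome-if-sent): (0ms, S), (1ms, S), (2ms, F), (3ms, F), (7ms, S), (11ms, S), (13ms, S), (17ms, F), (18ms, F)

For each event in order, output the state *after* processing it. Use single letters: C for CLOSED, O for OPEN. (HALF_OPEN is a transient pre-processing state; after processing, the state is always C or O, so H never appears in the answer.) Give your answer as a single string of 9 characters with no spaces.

Answer: CCCCCCCCC

Derivation:
State after each event:
  event#1 t=0ms outcome=S: state=CLOSED
  event#2 t=1ms outcome=S: state=CLOSED
  event#3 t=2ms outcome=F: state=CLOSED
  event#4 t=3ms outcome=F: state=CLOSED
  event#5 t=7ms outcome=S: state=CLOSED
  event#6 t=11ms outcome=S: state=CLOSED
  event#7 t=13ms outcome=S: state=CLOSED
  event#8 t=17ms outcome=F: state=CLOSED
  event#9 t=18ms outcome=F: state=CLOSED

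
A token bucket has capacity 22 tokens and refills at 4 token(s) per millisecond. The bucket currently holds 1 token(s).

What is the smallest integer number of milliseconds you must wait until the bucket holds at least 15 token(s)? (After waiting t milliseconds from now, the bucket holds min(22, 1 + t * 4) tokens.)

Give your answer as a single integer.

Answer: 4

Derivation:
Need 1 + t * 4 >= 15, so t >= 14/4.
Smallest integer t = ceil(14/4) = 4.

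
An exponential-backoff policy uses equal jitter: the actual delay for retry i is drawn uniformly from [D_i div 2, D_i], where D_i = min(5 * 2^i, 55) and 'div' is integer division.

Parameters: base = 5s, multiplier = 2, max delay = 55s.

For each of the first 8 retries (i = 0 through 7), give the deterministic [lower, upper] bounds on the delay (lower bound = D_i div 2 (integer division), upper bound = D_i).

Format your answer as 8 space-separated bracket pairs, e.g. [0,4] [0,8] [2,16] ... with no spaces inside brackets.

Answer: [2,5] [5,10] [10,20] [20,40] [27,55] [27,55] [27,55] [27,55]

Derivation:
Computing bounds per retry:
  i=0: D_i=min(5*2^0,55)=5, bounds=[2,5]
  i=1: D_i=min(5*2^1,55)=10, bounds=[5,10]
  i=2: D_i=min(5*2^2,55)=20, bounds=[10,20]
  i=3: D_i=min(5*2^3,55)=40, bounds=[20,40]
  i=4: D_i=min(5*2^4,55)=55, bounds=[27,55]
  i=5: D_i=min(5*2^5,55)=55, bounds=[27,55]
  i=6: D_i=min(5*2^6,55)=55, bounds=[27,55]
  i=7: D_i=min(5*2^7,55)=55, bounds=[27,55]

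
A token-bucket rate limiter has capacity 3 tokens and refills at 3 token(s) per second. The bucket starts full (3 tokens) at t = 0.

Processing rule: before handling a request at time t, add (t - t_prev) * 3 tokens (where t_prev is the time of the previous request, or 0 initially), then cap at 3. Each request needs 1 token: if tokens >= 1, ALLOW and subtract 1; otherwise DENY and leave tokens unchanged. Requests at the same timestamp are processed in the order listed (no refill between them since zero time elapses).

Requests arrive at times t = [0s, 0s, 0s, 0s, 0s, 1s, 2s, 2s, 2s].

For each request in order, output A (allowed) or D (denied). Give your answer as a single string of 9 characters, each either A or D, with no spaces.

Simulating step by step:
  req#1 t=0s: ALLOW
  req#2 t=0s: ALLOW
  req#3 t=0s: ALLOW
  req#4 t=0s: DENY
  req#5 t=0s: DENY
  req#6 t=1s: ALLOW
  req#7 t=2s: ALLOW
  req#8 t=2s: ALLOW
  req#9 t=2s: ALLOW

Answer: AAADDAAAA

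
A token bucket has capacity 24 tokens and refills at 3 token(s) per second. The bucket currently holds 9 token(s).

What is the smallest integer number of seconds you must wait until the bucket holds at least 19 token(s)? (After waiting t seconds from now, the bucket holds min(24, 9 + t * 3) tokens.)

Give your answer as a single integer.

Answer: 4

Derivation:
Need 9 + t * 3 >= 19, so t >= 10/3.
Smallest integer t = ceil(10/3) = 4.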